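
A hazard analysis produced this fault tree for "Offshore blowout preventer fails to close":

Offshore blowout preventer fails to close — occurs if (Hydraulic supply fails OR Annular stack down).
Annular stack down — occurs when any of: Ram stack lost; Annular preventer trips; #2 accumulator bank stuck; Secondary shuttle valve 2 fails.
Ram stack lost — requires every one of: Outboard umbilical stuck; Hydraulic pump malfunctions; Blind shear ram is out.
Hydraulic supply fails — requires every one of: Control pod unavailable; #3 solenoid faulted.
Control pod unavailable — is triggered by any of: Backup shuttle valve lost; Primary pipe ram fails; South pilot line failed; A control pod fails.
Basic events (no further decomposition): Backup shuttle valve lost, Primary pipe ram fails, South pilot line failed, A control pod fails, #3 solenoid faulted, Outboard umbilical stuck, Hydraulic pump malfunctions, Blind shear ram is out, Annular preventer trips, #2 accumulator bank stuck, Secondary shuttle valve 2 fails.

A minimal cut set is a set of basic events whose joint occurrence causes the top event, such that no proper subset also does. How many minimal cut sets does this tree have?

8

Control pod unavailable [OR]: union of children's cut sets → 4 cut set(s).
Hydraulic supply fails [AND]: one cut set from each child combined → 4 × 1 = 4 cut set(s).
Ram stack lost [AND]: one cut set from each child combined → 1 × 1 × 1 = 1 cut set(s).
Annular stack down [OR]: union of children's cut sets → 4 cut set(s).
Offshore blowout preventer fails to close [OR]: union of children's cut sets → 8 cut set(s).
Minimal cut sets: {#3 solenoid faulted, Backup shuttle valve lost}; {#3 solenoid faulted, Primary pipe ram fails}; {#3 solenoid faulted, South pilot line failed}; {#3 solenoid faulted, A control pod fails}; {Blind shear ram is out, Hydraulic pump malfunctions, Outboard umbilical stuck}; {Annular preventer trips}; {#2 accumulator bank stuck}; {Secondary shuttle valve 2 fails}.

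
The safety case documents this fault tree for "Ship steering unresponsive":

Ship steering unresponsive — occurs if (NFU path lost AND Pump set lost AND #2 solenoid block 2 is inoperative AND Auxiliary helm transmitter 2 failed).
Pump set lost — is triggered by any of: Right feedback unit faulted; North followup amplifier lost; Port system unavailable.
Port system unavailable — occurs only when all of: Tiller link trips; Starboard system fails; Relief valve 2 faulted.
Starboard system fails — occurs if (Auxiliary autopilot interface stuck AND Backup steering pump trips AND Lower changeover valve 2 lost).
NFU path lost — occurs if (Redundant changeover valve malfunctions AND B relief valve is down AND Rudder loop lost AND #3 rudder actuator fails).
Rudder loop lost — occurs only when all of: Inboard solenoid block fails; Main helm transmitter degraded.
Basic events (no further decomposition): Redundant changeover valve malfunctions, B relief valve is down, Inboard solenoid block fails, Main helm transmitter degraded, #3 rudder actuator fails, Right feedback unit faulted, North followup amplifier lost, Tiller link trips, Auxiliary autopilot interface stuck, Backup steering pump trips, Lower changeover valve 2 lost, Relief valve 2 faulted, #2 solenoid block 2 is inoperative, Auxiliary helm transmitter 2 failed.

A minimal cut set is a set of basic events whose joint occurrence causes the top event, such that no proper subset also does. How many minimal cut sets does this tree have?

3

Rudder loop lost [AND]: one cut set from each child combined → 1 × 1 = 1 cut set(s).
NFU path lost [AND]: one cut set from each child combined → 1 × 1 × 1 × 1 = 1 cut set(s).
Starboard system fails [AND]: one cut set from each child combined → 1 × 1 × 1 = 1 cut set(s).
Port system unavailable [AND]: one cut set from each child combined → 1 × 1 × 1 = 1 cut set(s).
Pump set lost [OR]: union of children's cut sets → 3 cut set(s).
Ship steering unresponsive [AND]: one cut set from each child combined → 1 × 3 × 1 × 1 = 3 cut set(s).
Minimal cut sets: {#2 solenoid block 2 is inoperative, #3 rudder actuator fails, Auxiliary helm transmitter 2 failed, B relief valve is down, Inboard solenoid block fails, Main helm transmitter degraded, Redundant changeover valve malfunctions, Right feedback unit faulted}; {#2 solenoid block 2 is inoperative, #3 rudder actuator fails, Auxiliary helm transmitter 2 failed, B relief valve is down, Inboard solenoid block fails, Main helm transmitter degraded, North followup amplifier lost, Redundant changeover valve malfunctions}; {#2 solenoid block 2 is inoperative, #3 rudder actuator fails, Auxiliary autopilot interface stuck, Auxiliary helm transmitter 2 failed, B relief valve is down, Backup steering pump trips, Inboard solenoid block fails, Lower changeover valve 2 lost, Main helm transmitter degraded, Redundant changeover valve malfunctions, Relief valve 2 faulted, Tiller link trips}.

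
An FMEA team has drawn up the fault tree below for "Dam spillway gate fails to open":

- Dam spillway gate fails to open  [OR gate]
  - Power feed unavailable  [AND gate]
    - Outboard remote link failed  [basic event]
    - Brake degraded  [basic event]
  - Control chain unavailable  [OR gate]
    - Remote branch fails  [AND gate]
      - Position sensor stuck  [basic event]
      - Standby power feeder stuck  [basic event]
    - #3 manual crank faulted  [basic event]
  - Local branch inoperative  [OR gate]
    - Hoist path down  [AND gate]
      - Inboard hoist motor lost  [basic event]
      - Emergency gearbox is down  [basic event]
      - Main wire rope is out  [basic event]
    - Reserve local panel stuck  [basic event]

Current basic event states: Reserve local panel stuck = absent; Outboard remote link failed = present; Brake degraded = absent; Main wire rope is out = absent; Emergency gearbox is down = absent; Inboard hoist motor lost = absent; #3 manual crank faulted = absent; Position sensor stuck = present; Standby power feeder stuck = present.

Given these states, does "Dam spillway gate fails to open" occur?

Power feed unavailable [AND]: Outboard remote link failed=occurs, Brake degraded=not → not all inputs occur → does not occur.
Remote branch fails [AND]: Position sensor stuck=occurs, Standby power feeder stuck=occurs → all inputs occur → occurs.
Control chain unavailable [OR]: Remote branch fails=occurs, #3 manual crank faulted=not → at least one input occurs → occurs.
Hoist path down [AND]: Inboard hoist motor lost=not, Emergency gearbox is down=not, Main wire rope is out=not → not all inputs occur → does not occur.
Local branch inoperative [OR]: Hoist path down=not, Reserve local panel stuck=not → no input occurs → does not occur.
Dam spillway gate fails to open [OR]: Power feed unavailable=not, Control chain unavailable=occurs, Local branch inoperative=not → at least one input occurs → occurs.

Yes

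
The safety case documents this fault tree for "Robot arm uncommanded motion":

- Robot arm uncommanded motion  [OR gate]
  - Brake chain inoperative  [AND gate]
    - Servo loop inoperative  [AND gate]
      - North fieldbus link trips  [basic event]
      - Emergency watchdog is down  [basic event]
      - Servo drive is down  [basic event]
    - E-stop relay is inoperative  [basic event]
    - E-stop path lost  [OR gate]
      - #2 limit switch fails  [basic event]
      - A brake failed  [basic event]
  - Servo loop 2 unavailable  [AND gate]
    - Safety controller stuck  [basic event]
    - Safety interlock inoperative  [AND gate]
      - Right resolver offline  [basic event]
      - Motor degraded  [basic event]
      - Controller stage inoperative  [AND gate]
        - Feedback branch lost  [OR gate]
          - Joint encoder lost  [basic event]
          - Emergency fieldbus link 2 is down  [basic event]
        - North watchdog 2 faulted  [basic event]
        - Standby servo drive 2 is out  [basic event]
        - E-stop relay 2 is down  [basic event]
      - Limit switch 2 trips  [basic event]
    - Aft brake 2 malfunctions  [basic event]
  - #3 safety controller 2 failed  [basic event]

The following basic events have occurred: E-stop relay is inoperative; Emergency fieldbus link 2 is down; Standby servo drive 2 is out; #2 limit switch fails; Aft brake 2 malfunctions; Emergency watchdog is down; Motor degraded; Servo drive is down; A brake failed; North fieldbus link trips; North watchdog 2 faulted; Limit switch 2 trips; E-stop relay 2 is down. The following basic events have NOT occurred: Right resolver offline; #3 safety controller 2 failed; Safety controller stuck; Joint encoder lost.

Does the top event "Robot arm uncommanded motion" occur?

Servo loop inoperative [AND]: North fieldbus link trips=occurs, Emergency watchdog is down=occurs, Servo drive is down=occurs → all inputs occur → occurs.
E-stop path lost [OR]: #2 limit switch fails=occurs, A brake failed=occurs → at least one input occurs → occurs.
Brake chain inoperative [AND]: Servo loop inoperative=occurs, E-stop relay is inoperative=occurs, E-stop path lost=occurs → all inputs occur → occurs.
Feedback branch lost [OR]: Joint encoder lost=not, Emergency fieldbus link 2 is down=occurs → at least one input occurs → occurs.
Controller stage inoperative [AND]: Feedback branch lost=occurs, North watchdog 2 faulted=occurs, Standby servo drive 2 is out=occurs, E-stop relay 2 is down=occurs → all inputs occur → occurs.
Safety interlock inoperative [AND]: Right resolver offline=not, Motor degraded=occurs, Controller stage inoperative=occurs, Limit switch 2 trips=occurs → not all inputs occur → does not occur.
Servo loop 2 unavailable [AND]: Safety controller stuck=not, Safety interlock inoperative=not, Aft brake 2 malfunctions=occurs → not all inputs occur → does not occur.
Robot arm uncommanded motion [OR]: Brake chain inoperative=occurs, Servo loop 2 unavailable=not, #3 safety controller 2 failed=not → at least one input occurs → occurs.

Yes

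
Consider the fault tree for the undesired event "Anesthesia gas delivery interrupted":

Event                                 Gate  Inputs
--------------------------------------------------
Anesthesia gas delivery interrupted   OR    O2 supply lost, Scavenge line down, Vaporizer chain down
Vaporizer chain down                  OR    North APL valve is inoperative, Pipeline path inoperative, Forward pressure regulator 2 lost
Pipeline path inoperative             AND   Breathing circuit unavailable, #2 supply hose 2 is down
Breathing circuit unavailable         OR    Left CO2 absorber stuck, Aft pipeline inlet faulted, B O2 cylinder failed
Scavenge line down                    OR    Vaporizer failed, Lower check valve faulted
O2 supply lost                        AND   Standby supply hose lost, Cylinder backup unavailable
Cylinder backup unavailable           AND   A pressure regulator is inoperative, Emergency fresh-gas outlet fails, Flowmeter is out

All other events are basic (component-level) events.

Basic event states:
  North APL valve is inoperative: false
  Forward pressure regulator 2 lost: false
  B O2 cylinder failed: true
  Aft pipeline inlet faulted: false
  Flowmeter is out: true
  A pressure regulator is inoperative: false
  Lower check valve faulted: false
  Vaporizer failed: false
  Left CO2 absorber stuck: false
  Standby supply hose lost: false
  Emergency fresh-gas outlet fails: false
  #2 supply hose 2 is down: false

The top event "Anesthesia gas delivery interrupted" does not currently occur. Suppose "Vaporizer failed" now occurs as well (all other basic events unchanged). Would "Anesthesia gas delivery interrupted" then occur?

Counterfactual: set "Vaporizer failed" to occurred.
Cylinder backup unavailable [AND]: A pressure regulator is inoperative=not, Emergency fresh-gas outlet fails=not, Flowmeter is out=occurs → not all inputs occur → does not occur.
O2 supply lost [AND]: Standby supply hose lost=not, Cylinder backup unavailable=not → not all inputs occur → does not occur.
Scavenge line down [OR]: Vaporizer failed=occurs, Lower check valve faulted=not → at least one input occurs → occurs.
Breathing circuit unavailable [OR]: Left CO2 absorber stuck=not, Aft pipeline inlet faulted=not, B O2 cylinder failed=occurs → at least one input occurs → occurs.
Pipeline path inoperative [AND]: Breathing circuit unavailable=occurs, #2 supply hose 2 is down=not → not all inputs occur → does not occur.
Vaporizer chain down [OR]: North APL valve is inoperative=not, Pipeline path inoperative=not, Forward pressure regulator 2 lost=not → no input occurs → does not occur.
Anesthesia gas delivery interrupted [OR]: O2 supply lost=not, Scavenge line down=occurs, Vaporizer chain down=not → at least one input occurs → occurs.

Yes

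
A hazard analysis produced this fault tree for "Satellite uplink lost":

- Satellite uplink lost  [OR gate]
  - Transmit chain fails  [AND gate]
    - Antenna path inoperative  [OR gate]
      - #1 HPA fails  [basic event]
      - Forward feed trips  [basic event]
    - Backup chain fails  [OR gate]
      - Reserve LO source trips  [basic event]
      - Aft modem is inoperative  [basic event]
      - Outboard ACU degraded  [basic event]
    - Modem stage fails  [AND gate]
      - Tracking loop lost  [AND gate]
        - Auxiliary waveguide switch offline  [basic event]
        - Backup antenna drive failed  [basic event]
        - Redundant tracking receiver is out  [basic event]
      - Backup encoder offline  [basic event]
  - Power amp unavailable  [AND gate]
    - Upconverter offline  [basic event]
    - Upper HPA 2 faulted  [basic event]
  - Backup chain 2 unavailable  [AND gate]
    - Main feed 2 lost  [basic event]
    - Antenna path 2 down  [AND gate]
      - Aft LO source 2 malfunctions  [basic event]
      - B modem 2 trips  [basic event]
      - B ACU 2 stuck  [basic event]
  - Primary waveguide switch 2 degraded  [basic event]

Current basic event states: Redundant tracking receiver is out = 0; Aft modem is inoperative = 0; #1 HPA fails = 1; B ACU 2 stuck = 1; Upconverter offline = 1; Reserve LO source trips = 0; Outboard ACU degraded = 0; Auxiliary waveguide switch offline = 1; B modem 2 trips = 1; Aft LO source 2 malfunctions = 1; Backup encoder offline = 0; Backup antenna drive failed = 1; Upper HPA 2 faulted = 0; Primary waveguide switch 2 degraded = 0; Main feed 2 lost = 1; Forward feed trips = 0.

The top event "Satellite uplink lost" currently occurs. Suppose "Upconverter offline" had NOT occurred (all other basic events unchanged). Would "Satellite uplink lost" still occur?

Counterfactual: set "Upconverter offline" to not occurred.
Antenna path inoperative [OR]: #1 HPA fails=occurs, Forward feed trips=not → at least one input occurs → occurs.
Backup chain fails [OR]: Reserve LO source trips=not, Aft modem is inoperative=not, Outboard ACU degraded=not → no input occurs → does not occur.
Tracking loop lost [AND]: Auxiliary waveguide switch offline=occurs, Backup antenna drive failed=occurs, Redundant tracking receiver is out=not → not all inputs occur → does not occur.
Modem stage fails [AND]: Tracking loop lost=not, Backup encoder offline=not → not all inputs occur → does not occur.
Transmit chain fails [AND]: Antenna path inoperative=occurs, Backup chain fails=not, Modem stage fails=not → not all inputs occur → does not occur.
Power amp unavailable [AND]: Upconverter offline=not, Upper HPA 2 faulted=not → not all inputs occur → does not occur.
Antenna path 2 down [AND]: Aft LO source 2 malfunctions=occurs, B modem 2 trips=occurs, B ACU 2 stuck=occurs → all inputs occur → occurs.
Backup chain 2 unavailable [AND]: Main feed 2 lost=occurs, Antenna path 2 down=occurs → all inputs occur → occurs.
Satellite uplink lost [OR]: Transmit chain fails=not, Power amp unavailable=not, Backup chain 2 unavailable=occurs, Primary waveguide switch 2 degraded=not → at least one input occurs → occurs.

Yes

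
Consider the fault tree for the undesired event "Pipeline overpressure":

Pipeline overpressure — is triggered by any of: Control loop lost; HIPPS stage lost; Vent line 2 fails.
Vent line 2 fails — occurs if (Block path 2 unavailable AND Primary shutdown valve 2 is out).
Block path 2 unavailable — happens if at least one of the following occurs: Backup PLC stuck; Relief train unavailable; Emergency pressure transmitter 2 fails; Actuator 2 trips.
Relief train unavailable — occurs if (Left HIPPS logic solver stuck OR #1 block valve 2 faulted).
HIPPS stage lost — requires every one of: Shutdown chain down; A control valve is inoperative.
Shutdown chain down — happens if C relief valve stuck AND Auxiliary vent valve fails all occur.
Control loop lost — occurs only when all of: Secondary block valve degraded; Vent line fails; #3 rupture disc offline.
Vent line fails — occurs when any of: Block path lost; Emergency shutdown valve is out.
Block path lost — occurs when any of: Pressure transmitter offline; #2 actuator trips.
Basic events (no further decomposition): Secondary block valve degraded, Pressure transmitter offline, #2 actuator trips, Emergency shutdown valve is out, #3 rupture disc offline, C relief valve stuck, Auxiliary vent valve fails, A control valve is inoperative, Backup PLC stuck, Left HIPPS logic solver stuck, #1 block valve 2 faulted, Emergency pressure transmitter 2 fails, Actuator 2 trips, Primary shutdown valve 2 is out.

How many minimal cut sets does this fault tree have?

9

Block path lost [OR]: union of children's cut sets → 2 cut set(s).
Vent line fails [OR]: union of children's cut sets → 3 cut set(s).
Control loop lost [AND]: one cut set from each child combined → 1 × 3 × 1 = 3 cut set(s).
Shutdown chain down [AND]: one cut set from each child combined → 1 × 1 = 1 cut set(s).
HIPPS stage lost [AND]: one cut set from each child combined → 1 × 1 = 1 cut set(s).
Relief train unavailable [OR]: union of children's cut sets → 2 cut set(s).
Block path 2 unavailable [OR]: union of children's cut sets → 5 cut set(s).
Vent line 2 fails [AND]: one cut set from each child combined → 5 × 1 = 5 cut set(s).
Pipeline overpressure [OR]: union of children's cut sets → 9 cut set(s).
Minimal cut sets: {#3 rupture disc offline, Pressure transmitter offline, Secondary block valve degraded}; {#2 actuator trips, #3 rupture disc offline, Secondary block valve degraded}; {#3 rupture disc offline, Emergency shutdown valve is out, Secondary block valve degraded}; {A control valve is inoperative, Auxiliary vent valve fails, C relief valve stuck}; {Backup PLC stuck, Primary shutdown valve 2 is out}; {Left HIPPS logic solver stuck, Primary shutdown valve 2 is out}; {#1 block valve 2 faulted, Primary shutdown valve 2 is out}; {Emergency pressure transmitter 2 fails, Primary shutdown valve 2 is out}; {Actuator 2 trips, Primary shutdown valve 2 is out}.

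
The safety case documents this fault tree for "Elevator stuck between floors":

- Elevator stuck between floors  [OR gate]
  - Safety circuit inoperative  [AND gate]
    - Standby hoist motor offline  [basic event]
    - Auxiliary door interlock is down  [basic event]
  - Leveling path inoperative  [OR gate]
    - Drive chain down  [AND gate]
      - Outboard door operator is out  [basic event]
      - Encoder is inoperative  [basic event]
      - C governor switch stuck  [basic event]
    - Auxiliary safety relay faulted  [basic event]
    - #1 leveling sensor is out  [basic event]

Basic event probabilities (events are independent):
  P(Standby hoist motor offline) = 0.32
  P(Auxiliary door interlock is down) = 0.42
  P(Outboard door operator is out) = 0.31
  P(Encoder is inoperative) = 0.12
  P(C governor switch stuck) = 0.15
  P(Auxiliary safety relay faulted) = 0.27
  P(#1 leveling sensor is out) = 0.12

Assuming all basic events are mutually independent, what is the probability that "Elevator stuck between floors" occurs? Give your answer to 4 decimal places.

P(Safety circuit inoperative) [AND] = 0.32 × 0.42 = 0.134400
P(Drive chain down) [AND] = 0.31 × 0.12 × 0.15 = 0.005580
P(Leveling path inoperative) [OR] = 1 − (1−0.005580) × (1−0.27) × (1−0.12) = 0.361185
P(Elevator stuck between floors) [OR] = 1 − (1−0.134400) × (1−0.361185) = 0.447042
Rounded to 4 decimal places: P(Elevator stuck between floors) ≈ 0.4470.

0.4470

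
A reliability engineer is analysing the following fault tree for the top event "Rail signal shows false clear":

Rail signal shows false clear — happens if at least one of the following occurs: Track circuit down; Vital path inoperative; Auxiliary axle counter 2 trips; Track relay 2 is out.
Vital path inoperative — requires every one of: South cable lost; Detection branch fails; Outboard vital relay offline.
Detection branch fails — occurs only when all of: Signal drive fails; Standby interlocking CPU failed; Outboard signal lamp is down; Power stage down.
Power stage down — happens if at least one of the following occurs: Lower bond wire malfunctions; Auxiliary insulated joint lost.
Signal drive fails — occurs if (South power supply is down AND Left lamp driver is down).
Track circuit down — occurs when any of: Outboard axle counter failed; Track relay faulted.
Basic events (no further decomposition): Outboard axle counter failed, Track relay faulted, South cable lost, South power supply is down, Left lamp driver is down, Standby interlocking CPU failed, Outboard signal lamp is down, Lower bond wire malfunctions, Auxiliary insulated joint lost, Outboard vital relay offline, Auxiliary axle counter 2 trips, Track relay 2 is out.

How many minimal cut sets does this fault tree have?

Track circuit down [OR]: union of children's cut sets → 2 cut set(s).
Signal drive fails [AND]: one cut set from each child combined → 1 × 1 = 1 cut set(s).
Power stage down [OR]: union of children's cut sets → 2 cut set(s).
Detection branch fails [AND]: one cut set from each child combined → 1 × 1 × 1 × 2 = 2 cut set(s).
Vital path inoperative [AND]: one cut set from each child combined → 1 × 2 × 1 = 2 cut set(s).
Rail signal shows false clear [OR]: union of children's cut sets → 6 cut set(s).
Minimal cut sets: {Outboard axle counter failed}; {Track relay faulted}; {Left lamp driver is down, Lower bond wire malfunctions, Outboard signal lamp is down, Outboard vital relay offline, South cable lost, South power supply is down, Standby interlocking CPU failed}; {Auxiliary insulated joint lost, Left lamp driver is down, Outboard signal lamp is down, Outboard vital relay offline, South cable lost, South power supply is down, Standby interlocking CPU failed}; {Auxiliary axle counter 2 trips}; {Track relay 2 is out}.

6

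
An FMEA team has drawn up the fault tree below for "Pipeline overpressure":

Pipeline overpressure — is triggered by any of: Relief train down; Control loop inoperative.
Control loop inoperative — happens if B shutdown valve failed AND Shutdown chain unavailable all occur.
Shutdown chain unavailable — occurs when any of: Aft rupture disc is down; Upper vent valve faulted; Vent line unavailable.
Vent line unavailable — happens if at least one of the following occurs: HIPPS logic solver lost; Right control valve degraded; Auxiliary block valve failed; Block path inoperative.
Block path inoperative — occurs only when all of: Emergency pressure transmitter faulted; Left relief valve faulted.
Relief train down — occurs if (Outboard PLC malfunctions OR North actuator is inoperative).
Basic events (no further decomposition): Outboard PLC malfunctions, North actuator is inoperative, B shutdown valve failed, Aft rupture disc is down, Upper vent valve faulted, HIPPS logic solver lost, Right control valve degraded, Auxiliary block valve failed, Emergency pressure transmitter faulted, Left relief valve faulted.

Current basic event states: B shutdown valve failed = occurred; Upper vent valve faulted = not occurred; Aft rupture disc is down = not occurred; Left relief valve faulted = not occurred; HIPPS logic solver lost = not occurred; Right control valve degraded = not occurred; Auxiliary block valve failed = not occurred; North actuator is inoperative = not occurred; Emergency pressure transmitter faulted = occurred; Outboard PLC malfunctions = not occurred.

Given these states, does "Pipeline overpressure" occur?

No

Relief train down [OR]: Outboard PLC malfunctions=not, North actuator is inoperative=not → no input occurs → does not occur.
Block path inoperative [AND]: Emergency pressure transmitter faulted=occurs, Left relief valve faulted=not → not all inputs occur → does not occur.
Vent line unavailable [OR]: HIPPS logic solver lost=not, Right control valve degraded=not, Auxiliary block valve failed=not, Block path inoperative=not → no input occurs → does not occur.
Shutdown chain unavailable [OR]: Aft rupture disc is down=not, Upper vent valve faulted=not, Vent line unavailable=not → no input occurs → does not occur.
Control loop inoperative [AND]: B shutdown valve failed=occurs, Shutdown chain unavailable=not → not all inputs occur → does not occur.
Pipeline overpressure [OR]: Relief train down=not, Control loop inoperative=not → no input occurs → does not occur.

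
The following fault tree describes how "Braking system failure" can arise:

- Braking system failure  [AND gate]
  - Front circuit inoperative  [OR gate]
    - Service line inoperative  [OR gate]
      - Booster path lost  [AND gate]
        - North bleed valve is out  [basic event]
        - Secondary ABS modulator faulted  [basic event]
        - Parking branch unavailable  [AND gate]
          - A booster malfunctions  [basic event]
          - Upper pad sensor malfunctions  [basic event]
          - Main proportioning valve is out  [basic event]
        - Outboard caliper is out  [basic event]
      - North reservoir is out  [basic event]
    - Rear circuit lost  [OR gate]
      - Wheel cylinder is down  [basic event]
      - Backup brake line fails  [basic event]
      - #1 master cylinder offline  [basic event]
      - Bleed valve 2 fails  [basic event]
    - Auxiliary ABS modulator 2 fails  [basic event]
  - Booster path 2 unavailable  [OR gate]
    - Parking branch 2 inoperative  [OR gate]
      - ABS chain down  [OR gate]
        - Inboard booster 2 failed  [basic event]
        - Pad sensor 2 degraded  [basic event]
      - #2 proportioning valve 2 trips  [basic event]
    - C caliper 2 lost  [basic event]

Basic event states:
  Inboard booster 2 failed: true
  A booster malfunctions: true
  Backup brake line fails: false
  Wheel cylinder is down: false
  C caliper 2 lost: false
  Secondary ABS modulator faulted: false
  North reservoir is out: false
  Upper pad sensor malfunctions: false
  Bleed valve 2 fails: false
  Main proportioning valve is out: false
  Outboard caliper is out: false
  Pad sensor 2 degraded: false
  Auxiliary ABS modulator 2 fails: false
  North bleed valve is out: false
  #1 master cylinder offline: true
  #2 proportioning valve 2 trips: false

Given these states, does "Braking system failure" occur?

Parking branch unavailable [AND]: A booster malfunctions=occurs, Upper pad sensor malfunctions=not, Main proportioning valve is out=not → not all inputs occur → does not occur.
Booster path lost [AND]: North bleed valve is out=not, Secondary ABS modulator faulted=not, Parking branch unavailable=not, Outboard caliper is out=not → not all inputs occur → does not occur.
Service line inoperative [OR]: Booster path lost=not, North reservoir is out=not → no input occurs → does not occur.
Rear circuit lost [OR]: Wheel cylinder is down=not, Backup brake line fails=not, #1 master cylinder offline=occurs, Bleed valve 2 fails=not → at least one input occurs → occurs.
Front circuit inoperative [OR]: Service line inoperative=not, Rear circuit lost=occurs, Auxiliary ABS modulator 2 fails=not → at least one input occurs → occurs.
ABS chain down [OR]: Inboard booster 2 failed=occurs, Pad sensor 2 degraded=not → at least one input occurs → occurs.
Parking branch 2 inoperative [OR]: ABS chain down=occurs, #2 proportioning valve 2 trips=not → at least one input occurs → occurs.
Booster path 2 unavailable [OR]: Parking branch 2 inoperative=occurs, C caliper 2 lost=not → at least one input occurs → occurs.
Braking system failure [AND]: Front circuit inoperative=occurs, Booster path 2 unavailable=occurs → all inputs occur → occurs.

Yes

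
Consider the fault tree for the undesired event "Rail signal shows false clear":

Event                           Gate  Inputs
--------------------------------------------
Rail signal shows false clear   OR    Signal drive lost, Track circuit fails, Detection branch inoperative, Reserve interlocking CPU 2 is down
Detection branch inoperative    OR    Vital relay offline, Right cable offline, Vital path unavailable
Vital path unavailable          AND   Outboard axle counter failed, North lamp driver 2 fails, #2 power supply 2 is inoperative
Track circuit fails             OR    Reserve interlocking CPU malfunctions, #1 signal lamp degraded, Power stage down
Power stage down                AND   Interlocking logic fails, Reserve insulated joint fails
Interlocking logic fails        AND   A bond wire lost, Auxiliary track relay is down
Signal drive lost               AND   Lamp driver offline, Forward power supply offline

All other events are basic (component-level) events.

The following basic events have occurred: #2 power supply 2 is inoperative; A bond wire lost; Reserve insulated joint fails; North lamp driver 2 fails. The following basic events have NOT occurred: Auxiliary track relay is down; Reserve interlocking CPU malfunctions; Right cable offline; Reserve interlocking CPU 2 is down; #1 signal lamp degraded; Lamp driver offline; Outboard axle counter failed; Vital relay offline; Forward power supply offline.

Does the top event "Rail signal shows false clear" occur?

No

Signal drive lost [AND]: Lamp driver offline=not, Forward power supply offline=not → not all inputs occur → does not occur.
Interlocking logic fails [AND]: A bond wire lost=occurs, Auxiliary track relay is down=not → not all inputs occur → does not occur.
Power stage down [AND]: Interlocking logic fails=not, Reserve insulated joint fails=occurs → not all inputs occur → does not occur.
Track circuit fails [OR]: Reserve interlocking CPU malfunctions=not, #1 signal lamp degraded=not, Power stage down=not → no input occurs → does not occur.
Vital path unavailable [AND]: Outboard axle counter failed=not, North lamp driver 2 fails=occurs, #2 power supply 2 is inoperative=occurs → not all inputs occur → does not occur.
Detection branch inoperative [OR]: Vital relay offline=not, Right cable offline=not, Vital path unavailable=not → no input occurs → does not occur.
Rail signal shows false clear [OR]: Signal drive lost=not, Track circuit fails=not, Detection branch inoperative=not, Reserve interlocking CPU 2 is down=not → no input occurs → does not occur.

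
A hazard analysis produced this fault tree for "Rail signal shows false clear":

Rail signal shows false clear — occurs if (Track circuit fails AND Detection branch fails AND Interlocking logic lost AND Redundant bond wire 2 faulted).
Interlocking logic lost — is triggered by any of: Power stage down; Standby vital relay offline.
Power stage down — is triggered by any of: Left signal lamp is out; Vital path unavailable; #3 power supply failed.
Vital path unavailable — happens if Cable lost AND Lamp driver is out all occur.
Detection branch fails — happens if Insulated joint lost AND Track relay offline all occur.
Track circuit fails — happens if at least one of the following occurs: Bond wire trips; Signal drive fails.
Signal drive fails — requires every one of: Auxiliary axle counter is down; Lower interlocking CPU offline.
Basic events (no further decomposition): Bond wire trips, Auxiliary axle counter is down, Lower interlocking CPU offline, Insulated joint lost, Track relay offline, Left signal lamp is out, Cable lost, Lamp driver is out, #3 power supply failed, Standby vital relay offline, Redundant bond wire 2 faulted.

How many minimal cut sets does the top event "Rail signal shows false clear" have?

8

Signal drive fails [AND]: one cut set from each child combined → 1 × 1 = 1 cut set(s).
Track circuit fails [OR]: union of children's cut sets → 2 cut set(s).
Detection branch fails [AND]: one cut set from each child combined → 1 × 1 = 1 cut set(s).
Vital path unavailable [AND]: one cut set from each child combined → 1 × 1 = 1 cut set(s).
Power stage down [OR]: union of children's cut sets → 3 cut set(s).
Interlocking logic lost [OR]: union of children's cut sets → 4 cut set(s).
Rail signal shows false clear [AND]: one cut set from each child combined → 2 × 1 × 4 × 1 = 8 cut set(s).
Minimal cut sets: {Bond wire trips, Insulated joint lost, Left signal lamp is out, Redundant bond wire 2 faulted, Track relay offline}; {Bond wire trips, Cable lost, Insulated joint lost, Lamp driver is out, Redundant bond wire 2 faulted, Track relay offline}; {#3 power supply failed, Bond wire trips, Insulated joint lost, Redundant bond wire 2 faulted, Track relay offline}; {Bond wire trips, Insulated joint lost, Redundant bond wire 2 faulted, Standby vital relay offline, Track relay offline}; {Auxiliary axle counter is down, Insulated joint lost, Left signal lamp is out, Lower interlocking CPU offline, Redundant bond wire 2 faulted, Track relay offline}; {Auxiliary axle counter is down, Cable lost, Insulated joint lost, Lamp driver is out, Lower interlocking CPU offline, Redundant bond wire 2 faulted, Track relay offline}; {#3 power supply failed, Auxiliary axle counter is down, Insulated joint lost, Lower interlocking CPU offline, Redundant bond wire 2 faulted, Track relay offline}; {Auxiliary axle counter is down, Insulated joint lost, Lower interlocking CPU offline, Redundant bond wire 2 faulted, Standby vital relay offline, Track relay offline}.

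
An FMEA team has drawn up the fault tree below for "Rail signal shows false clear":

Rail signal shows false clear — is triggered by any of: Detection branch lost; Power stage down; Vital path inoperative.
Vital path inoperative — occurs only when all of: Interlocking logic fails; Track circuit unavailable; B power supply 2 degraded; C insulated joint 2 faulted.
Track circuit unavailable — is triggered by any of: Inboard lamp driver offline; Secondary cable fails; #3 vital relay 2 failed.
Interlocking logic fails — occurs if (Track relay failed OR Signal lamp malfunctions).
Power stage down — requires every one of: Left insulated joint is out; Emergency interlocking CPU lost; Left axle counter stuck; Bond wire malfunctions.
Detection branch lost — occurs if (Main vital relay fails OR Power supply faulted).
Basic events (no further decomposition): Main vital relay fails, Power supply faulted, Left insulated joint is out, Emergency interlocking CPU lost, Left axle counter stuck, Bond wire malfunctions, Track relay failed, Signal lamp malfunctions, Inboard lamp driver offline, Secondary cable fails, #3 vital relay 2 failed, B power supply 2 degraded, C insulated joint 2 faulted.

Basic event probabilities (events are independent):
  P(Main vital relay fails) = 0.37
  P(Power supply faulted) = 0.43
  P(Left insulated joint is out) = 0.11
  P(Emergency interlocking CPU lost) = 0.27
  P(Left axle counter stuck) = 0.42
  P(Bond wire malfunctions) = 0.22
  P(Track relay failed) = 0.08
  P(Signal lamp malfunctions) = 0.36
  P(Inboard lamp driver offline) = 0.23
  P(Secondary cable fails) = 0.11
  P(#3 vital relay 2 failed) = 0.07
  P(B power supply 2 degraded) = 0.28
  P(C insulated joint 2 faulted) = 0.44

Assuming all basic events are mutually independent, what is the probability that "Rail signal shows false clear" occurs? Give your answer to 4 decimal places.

P(Detection branch lost) [OR] = 1 − (1−0.37) × (1−0.43) = 0.640900
P(Power stage down) [AND] = 0.11 × 0.27 × 0.42 × 0.22 = 0.002744
P(Interlocking logic fails) [OR] = 1 − (1−0.08) × (1−0.36) = 0.411200
P(Track circuit unavailable) [OR] = 1 − (1−0.23) × (1−0.11) × (1−0.07) = 0.362671
P(Vital path inoperative) [AND] = 0.411200 × 0.362671 × 0.28 × 0.44 = 0.018373
P(Rail signal shows false clear) [OR] = 1 − (1−0.640900) × (1−0.002744) × (1−0.018373) = 0.648465
Rounded to 4 decimal places: P(Rail signal shows false clear) ≈ 0.6485.

0.6485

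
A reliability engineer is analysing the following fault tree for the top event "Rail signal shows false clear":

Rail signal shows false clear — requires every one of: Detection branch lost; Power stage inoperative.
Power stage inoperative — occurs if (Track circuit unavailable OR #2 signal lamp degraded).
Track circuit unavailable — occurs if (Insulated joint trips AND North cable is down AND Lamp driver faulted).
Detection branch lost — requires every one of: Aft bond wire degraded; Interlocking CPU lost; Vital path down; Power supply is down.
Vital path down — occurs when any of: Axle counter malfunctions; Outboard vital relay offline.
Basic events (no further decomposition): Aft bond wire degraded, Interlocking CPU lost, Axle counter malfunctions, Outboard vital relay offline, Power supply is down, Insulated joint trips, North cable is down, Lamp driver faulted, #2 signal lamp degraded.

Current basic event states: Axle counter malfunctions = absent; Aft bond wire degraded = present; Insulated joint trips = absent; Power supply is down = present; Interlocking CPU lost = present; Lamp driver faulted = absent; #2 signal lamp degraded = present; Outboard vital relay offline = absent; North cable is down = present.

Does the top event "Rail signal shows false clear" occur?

No

Vital path down [OR]: Axle counter malfunctions=not, Outboard vital relay offline=not → no input occurs → does not occur.
Detection branch lost [AND]: Aft bond wire degraded=occurs, Interlocking CPU lost=occurs, Vital path down=not, Power supply is down=occurs → not all inputs occur → does not occur.
Track circuit unavailable [AND]: Insulated joint trips=not, North cable is down=occurs, Lamp driver faulted=not → not all inputs occur → does not occur.
Power stage inoperative [OR]: Track circuit unavailable=not, #2 signal lamp degraded=occurs → at least one input occurs → occurs.
Rail signal shows false clear [AND]: Detection branch lost=not, Power stage inoperative=occurs → not all inputs occur → does not occur.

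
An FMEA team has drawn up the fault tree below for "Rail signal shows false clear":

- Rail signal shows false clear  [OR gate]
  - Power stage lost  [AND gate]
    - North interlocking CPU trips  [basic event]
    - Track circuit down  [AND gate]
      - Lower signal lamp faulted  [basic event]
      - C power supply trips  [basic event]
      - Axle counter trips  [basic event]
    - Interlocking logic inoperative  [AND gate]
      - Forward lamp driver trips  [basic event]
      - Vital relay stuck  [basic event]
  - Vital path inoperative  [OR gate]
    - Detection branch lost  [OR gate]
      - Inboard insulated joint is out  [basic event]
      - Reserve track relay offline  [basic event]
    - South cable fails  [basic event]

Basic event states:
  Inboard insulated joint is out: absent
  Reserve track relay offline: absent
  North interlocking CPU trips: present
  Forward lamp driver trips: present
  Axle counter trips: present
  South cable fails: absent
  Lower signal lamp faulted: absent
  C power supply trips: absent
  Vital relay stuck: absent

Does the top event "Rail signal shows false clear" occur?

Track circuit down [AND]: Lower signal lamp faulted=not, C power supply trips=not, Axle counter trips=occurs → not all inputs occur → does not occur.
Interlocking logic inoperative [AND]: Forward lamp driver trips=occurs, Vital relay stuck=not → not all inputs occur → does not occur.
Power stage lost [AND]: North interlocking CPU trips=occurs, Track circuit down=not, Interlocking logic inoperative=not → not all inputs occur → does not occur.
Detection branch lost [OR]: Inboard insulated joint is out=not, Reserve track relay offline=not → no input occurs → does not occur.
Vital path inoperative [OR]: Detection branch lost=not, South cable fails=not → no input occurs → does not occur.
Rail signal shows false clear [OR]: Power stage lost=not, Vital path inoperative=not → no input occurs → does not occur.

No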